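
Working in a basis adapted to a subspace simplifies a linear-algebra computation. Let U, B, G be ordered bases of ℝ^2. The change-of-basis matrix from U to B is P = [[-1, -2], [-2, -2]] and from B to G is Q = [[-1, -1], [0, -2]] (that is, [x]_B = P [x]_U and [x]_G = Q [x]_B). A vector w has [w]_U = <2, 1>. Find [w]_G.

First [w]_B = P [w]_U = <-4, -6>.
Then [w]_G = Q [w]_B = <10, 12>.

<10, 12>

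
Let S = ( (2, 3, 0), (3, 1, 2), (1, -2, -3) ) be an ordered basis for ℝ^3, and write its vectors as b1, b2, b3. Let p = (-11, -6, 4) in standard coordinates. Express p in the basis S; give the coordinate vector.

(-3, -1, -2)

[p]_S is the unique c with M c = p, where M has columns b1, ..., b3.
Solving this 3x3 system gives c = (-3, -1, -2).
Check: -3b1 - b2 - 2b3 = (-11, -6, 4).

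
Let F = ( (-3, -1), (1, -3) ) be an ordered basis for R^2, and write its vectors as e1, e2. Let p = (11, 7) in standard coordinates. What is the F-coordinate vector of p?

(-4, -1)

We seek scalars with c_1 e1 + c_2 e2 = p; equivalently solve M c = p where the columns of M are e1, e2.
System: -3c_1 + c_2 = 11, -c_1 - 3c_2 = 7; solving gives c_1 = -4, c_2 = -1.
Check: -4e1 - e2 = (11, 7).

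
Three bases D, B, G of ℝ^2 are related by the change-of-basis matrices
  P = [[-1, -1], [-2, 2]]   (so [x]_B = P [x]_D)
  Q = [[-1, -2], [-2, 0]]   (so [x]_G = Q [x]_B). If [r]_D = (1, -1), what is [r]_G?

(8, 0)

Apply P to get B-coordinates (0, -4), then Q to get G-coordinates.
The result is [r]_G = (8, 0).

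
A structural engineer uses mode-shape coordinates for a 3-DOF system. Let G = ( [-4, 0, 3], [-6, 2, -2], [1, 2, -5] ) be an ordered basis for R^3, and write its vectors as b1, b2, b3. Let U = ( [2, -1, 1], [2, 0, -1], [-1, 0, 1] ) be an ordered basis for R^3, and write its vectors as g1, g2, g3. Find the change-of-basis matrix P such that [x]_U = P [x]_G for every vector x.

[[0, -2, -2], [-1, -2, 2], [2, -2, -1]]

Column j of P is [bj]_U, since P maps G-coordinates to U-coordinates.
Expressing b1 in U: b1 = 0·g1 - g2 + 2g3, so column 1 of P is [0, -1, 2].
Doing the same for each bj gives P = [[0, -2, -2], [-1, -2, 2], [2, -2, -1]].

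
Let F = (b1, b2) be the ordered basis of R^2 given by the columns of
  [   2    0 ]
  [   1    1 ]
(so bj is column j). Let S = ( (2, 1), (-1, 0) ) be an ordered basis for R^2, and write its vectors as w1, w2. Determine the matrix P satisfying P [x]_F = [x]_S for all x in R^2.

Let M have columns bj and N have columns wj. Then for every x, N [x]_S = x = M [x]_F, so P = N^(-1) M.
Since det N = 1, N^(-1) has integer entries; multiplying gives P = [[1, 1], [0, 2]].

[[1, 1], [0, 2]]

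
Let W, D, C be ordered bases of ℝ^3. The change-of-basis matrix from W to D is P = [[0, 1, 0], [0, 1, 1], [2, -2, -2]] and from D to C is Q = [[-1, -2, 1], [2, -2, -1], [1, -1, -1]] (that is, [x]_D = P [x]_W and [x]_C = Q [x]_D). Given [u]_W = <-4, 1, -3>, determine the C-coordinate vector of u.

Apply P to get D-coordinates <1, -2, -4>, then Q to get C-coordinates.
The result is [u]_C = <-1, 10, 7>.

<-1, 10, 7>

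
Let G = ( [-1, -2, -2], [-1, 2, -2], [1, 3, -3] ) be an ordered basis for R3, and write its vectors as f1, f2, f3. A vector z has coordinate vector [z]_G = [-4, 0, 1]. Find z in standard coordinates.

The coordinates say z = -4f1 + 0·f2 + f3; adding the scaled basis vectors gives [5, 11, 5].

[5, 11, 5]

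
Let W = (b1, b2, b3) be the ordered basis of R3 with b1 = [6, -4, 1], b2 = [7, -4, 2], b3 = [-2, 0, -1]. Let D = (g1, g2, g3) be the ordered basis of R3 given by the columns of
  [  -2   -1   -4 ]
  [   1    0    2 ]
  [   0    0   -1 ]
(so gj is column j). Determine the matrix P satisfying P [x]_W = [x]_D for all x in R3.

Take x = bj: its W-coordinates are the j-th standard unit vector, so P e_j — column j of P — equals [bj]_D.
b1 = -2g1 + 2g2 - g3, giving column 1 = [-2, 2, -1]; repeating for each j gives P = [[-2, 0, -2], [2, 1, 2], [-1, -2, 1]].

[[-2, 0, -2], [2, 1, 2], [-1, -2, 1]]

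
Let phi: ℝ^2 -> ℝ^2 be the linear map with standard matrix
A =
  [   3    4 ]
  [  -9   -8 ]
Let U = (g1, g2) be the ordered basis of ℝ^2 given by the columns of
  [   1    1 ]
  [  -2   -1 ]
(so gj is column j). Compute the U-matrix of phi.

[[-2, 2], [-3, -3]]

The j-th column of [phi]_U is [phi(gj)]_U.
phi(g1) = A g1 = (-5, 7) = -2g1 - 3g2, so column 1 is (-2, -3).
Repeating for g2 and assembling the columns gives [[-2, 2], [-3, -3]].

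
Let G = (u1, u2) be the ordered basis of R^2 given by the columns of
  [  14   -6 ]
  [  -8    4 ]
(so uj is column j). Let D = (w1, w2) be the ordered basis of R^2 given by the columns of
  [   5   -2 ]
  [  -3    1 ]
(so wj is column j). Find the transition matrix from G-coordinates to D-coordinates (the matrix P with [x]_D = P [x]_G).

[[2, -2], [-2, -2]]

Take x = uj: its G-coordinates are the j-th standard unit vector, so P e_j — column j of P — equals [uj]_D.
u1 = 2w1 - 2w2, giving column 1 = [2, -2]; repeating for each j gives P = [[2, -2], [-2, -2]].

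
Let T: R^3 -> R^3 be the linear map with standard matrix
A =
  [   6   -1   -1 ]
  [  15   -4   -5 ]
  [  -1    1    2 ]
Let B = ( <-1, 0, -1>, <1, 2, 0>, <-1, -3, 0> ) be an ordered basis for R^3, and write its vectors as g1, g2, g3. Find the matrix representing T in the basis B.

The j-th column of [T]_B is [T(gj)]_B.
T(g1) = A g1 = <-5, -10, -1> = g1 - 2g2 + 2g3, so column 1 is <1, -2, 2>.
Repeating for g2, g3 and assembling the columns gives [[1, -1, 2], [-2, 2, 0], [2, -1, 1]].

[[1, -1, 2], [-2, 2, 0], [2, -1, 1]]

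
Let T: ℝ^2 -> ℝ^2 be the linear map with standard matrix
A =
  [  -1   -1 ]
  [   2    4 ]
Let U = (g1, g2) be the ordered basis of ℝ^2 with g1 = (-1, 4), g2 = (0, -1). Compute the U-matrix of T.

[[3, -1], [-2, 0]]

Let P have columns g1, g2. Then [T]_U = P^(-1) A P.
Here det P = 1, so P^(-1) is integer; computing A P first and then P^(-1)(A P) gives [[3, -1], [-2, 0]].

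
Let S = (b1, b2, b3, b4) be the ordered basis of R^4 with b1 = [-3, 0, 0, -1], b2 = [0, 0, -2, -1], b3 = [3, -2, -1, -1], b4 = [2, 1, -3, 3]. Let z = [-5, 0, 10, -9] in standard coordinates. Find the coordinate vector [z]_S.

[-3, 2, -2, -4]

We seek scalars with c_1 b1 + ... + c_4 b4 = z; equivalently solve M c = z where the columns of M are b1, ..., b4.
Gaussian elimination on [M | z] yields c = (-3, 2, -2, -4).
Check: -3b1 + 2b2 - 2b3 - 4b4 = [-5, 0, 10, -9].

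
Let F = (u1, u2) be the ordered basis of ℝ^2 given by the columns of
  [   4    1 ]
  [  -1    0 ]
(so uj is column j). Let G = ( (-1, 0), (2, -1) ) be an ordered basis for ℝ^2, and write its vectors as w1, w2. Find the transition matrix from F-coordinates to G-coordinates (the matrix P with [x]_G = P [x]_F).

Take x = uj: its F-coordinates are the j-th standard unit vector, so P e_j — column j of P — equals [uj]_G.
u1 = -2w1 + w2, giving column 1 = (-2, 1); repeating for each j gives P = [[-2, -1], [1, 0]].

[[-2, -1], [1, 0]]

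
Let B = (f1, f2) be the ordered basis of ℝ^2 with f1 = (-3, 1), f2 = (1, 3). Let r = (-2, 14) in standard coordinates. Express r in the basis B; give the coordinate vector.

(2, 4)

We seek scalars with c_1 f1 + c_2 f2 = r; equivalently solve M c = r where the columns of M are f1, f2.
System: -3c_1 + c_2 = -2, c_1 + 3c_2 = 14; solving gives c_1 = 2, c_2 = 4.
Check: 2f1 + 4f2 = (-2, 14).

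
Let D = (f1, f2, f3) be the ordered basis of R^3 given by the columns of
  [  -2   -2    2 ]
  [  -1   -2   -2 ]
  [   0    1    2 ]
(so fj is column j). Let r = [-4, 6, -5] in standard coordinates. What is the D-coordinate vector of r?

[-2, 1, -3]

[r]_D is the unique c with M c = r, where M has columns f1, ..., f3.
Row-reducing the augmented matrix [M | r] gives c = (-2, 1, -3).
Check: -2f1 + f2 - 3f3 = [-4, 6, -5].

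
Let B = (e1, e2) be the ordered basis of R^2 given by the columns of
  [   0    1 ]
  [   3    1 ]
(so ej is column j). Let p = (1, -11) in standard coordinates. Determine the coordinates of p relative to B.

(-4, 1)

[p]_B is the unique c with M c = p, where M has columns e1, e2.
System: 0c_1 + c_2 = 1, 3c_1 + c_2 = -11; solving gives c_1 = -4, c_2 = 1.
Check: -4e1 + e2 = (1, -11).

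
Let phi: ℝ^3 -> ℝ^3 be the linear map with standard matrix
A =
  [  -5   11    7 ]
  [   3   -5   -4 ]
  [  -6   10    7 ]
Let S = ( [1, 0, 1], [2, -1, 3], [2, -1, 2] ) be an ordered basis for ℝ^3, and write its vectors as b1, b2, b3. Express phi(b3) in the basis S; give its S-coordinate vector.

[-1, -1, -2]

Column 3 of [phi]_S is the S-coordinate vector of phi(b3).
In standard coordinates phi(b3) = A b3 = [-7, 3, -8].
Converting to S: [-7, 3, -8] = -b1 - b2 - 2b3, so the coordinate vector is [-1, -1, -2].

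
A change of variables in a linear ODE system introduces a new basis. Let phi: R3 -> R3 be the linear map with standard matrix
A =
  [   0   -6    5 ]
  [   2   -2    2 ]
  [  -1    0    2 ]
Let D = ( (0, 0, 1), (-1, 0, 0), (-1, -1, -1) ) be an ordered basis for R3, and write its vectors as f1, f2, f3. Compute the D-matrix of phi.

Let P have columns f1, ..., f3. Then [phi]_D = P^(-1) A P.
Here det P = 1, so P^(-1) is integer; computing A P first and then P^(-1)(A P) gives [[0, 3, 1], [-3, -2, -3], [-2, 2, 2]].

[[0, 3, 1], [-3, -2, -3], [-2, 2, 2]]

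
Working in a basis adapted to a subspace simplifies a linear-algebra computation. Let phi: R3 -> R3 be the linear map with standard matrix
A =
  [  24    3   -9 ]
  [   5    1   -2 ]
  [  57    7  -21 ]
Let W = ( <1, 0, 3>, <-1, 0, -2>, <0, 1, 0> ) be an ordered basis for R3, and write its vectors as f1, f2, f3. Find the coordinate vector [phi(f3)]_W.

Column 3 of [phi]_W is the W-coordinate vector of phi(f3).
In standard coordinates phi(f3) = A f3 = <3, 1, 7>.
Converting to W: <3, 1, 7> = f1 - 2f2 + f3, so the coordinate vector is <1, -2, 1>.

<1, -2, 1>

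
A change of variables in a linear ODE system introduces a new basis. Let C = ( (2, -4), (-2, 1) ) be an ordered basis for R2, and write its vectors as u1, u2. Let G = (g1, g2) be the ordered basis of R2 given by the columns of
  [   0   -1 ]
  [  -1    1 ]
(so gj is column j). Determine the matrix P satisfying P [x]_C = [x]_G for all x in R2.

Let M have columns uj and N have columns gj. Then for every x, N [x]_G = x = M [x]_C, so P = N^(-1) M.
Since det N = -1, N^(-1) has integer entries; multiplying gives P = [[2, 1], [-2, 2]].

[[2, 1], [-2, 2]]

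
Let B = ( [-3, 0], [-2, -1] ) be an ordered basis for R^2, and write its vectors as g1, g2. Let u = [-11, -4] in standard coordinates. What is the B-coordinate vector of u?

[u]_B is the unique c with M c = u, where M has columns g1, g2.
System: -3c_1 - 2c_2 = -11, 0c_1 - c_2 = -4; solving gives c_1 = 1, c_2 = 4.
Check: g1 + 4g2 = [-11, -4].

[1, 4]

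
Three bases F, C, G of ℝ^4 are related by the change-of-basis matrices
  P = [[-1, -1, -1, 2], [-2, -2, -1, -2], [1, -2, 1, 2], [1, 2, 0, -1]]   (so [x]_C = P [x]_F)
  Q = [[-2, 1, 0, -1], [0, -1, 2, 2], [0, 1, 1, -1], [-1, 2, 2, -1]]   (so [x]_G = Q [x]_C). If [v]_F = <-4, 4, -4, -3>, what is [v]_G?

<7, -40, -19, -29>

First [v]_C = P [v]_F = <-2, 10, -22, 7>.
Then [v]_G = Q [v]_C = <7, -40, -19, -29>.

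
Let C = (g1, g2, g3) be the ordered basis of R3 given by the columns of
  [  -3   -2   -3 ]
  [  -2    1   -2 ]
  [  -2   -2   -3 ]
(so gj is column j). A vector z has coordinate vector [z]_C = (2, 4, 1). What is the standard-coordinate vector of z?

By definition z = 2g1 + 4g2 + g3.
Summing componentwise gives (-17, -2, -15).

(-17, -2, -15)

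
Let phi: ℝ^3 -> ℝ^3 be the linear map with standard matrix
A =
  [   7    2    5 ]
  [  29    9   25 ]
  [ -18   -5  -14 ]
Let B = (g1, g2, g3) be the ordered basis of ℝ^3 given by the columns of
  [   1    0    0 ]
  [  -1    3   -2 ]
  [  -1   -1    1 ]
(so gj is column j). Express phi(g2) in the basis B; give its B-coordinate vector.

<1, 3, 3>

Column 2 of [phi]_B is the B-coordinate vector of phi(g2).
In standard coordinates phi(g2) = A g2 = <1, 2, -1>.
Converting to B: <1, 2, -1> = g1 + 3g2 + 3g3, so the coordinate vector is <1, 3, 3>.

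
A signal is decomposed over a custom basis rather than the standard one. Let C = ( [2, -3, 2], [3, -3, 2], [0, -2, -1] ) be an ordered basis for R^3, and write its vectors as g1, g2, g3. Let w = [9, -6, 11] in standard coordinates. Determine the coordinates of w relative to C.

We seek scalars with c_1 g1 + ... + c_3 g3 = w; equivalently solve M c = w where the columns of M are g1, ..., g3.
Row-reducing the augmented matrix [M | w] gives c = (3, 1, -3).
Check: 3g1 + g2 - 3g3 = [9, -6, 11].

[3, 1, -3]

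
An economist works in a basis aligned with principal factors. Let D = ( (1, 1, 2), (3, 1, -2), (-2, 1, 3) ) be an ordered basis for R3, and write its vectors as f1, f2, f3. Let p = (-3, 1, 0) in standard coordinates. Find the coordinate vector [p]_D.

(-2, 1, 2)

Write p = c_1 f1 + ... + c_3 f3 and solve for the c_i.
Gaussian elimination on [M | p] yields c = (-2, 1, 2).
Check: -2f1 + f2 + 2f3 = (-3, 1, 0).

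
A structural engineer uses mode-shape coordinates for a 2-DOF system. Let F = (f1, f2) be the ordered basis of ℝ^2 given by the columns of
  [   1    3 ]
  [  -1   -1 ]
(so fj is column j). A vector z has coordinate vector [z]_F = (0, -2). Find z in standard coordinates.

(-6, 2)

z = M [z]_F, where M has columns f1, f2.
Carrying out the matrix-vector product, z = (-6, 2).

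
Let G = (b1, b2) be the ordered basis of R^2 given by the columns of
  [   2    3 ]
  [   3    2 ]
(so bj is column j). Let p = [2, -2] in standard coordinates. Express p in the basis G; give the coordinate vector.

[p]_G is the unique c with M c = p, where M has columns b1, b2.
System: 2c_1 + 3c_2 = 2, 3c_1 + 2c_2 = -2; solving gives c_1 = -2, c_2 = 2.
Check: -2b1 + 2b2 = [2, -2].

[-2, 2]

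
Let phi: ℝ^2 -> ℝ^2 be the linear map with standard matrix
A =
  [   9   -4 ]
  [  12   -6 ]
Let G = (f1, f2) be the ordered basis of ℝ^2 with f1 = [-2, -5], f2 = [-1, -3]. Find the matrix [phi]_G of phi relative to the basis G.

The j-th column of [phi]_G is [phi(fj)]_G.
phi(f1) = A f1 = [2, 6] = 0·f1 - 2f2, so column 1 is [0, -2].
Repeating for f2 and assembling the columns gives [[0, -3], [-2, 3]].

[[0, -3], [-2, 3]]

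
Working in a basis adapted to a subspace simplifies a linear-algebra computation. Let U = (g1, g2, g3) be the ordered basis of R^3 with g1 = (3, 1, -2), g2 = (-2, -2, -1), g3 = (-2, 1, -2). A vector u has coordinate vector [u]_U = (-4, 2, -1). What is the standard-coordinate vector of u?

The coordinates say u = -4g1 + 2g2 - g3; adding the scaled basis vectors gives (-14, -9, 8).

(-14, -9, 8)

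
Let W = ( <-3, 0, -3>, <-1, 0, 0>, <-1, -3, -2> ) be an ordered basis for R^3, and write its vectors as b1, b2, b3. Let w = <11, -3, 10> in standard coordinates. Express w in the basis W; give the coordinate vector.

Write w = c_1 b1 + ... + c_3 b3 and solve for the c_i.
Row-reducing the augmented matrix [M | w] gives c = (-4, 0, 1).
Check: -4b1 + 0·b2 + b3 = <11, -3, 10>.

<-4, 0, 1>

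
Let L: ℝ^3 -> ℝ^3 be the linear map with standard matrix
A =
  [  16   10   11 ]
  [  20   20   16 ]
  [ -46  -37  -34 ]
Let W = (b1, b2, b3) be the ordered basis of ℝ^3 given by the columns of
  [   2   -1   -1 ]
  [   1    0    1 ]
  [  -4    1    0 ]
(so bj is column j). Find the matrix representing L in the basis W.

[[-1, -3, -3], [3, 0, -3], [-3, -1, 3]]

Let P have columns b1, ..., b3. Then [L]_W = P^(-1) A P.
Here det P = 1, so P^(-1) is integer; computing A P first and then P^(-1)(A P) gives [[-1, -3, -3], [3, 0, -3], [-3, -1, 3]].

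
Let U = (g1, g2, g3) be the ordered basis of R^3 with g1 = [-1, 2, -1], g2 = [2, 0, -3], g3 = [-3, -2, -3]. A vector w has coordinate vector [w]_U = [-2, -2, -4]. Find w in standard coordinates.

[10, 4, 20]

w = M [w]_U, where M has columns g1, ..., g3.
Carrying out the matrix-vector product, w = [10, 4, 20].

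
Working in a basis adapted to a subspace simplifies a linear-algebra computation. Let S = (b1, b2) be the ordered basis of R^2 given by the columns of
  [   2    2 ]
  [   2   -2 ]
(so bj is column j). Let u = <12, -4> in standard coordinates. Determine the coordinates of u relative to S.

<2, 4>

We seek scalars with c_1 b1 + c_2 b2 = u; equivalently solve M c = u where the columns of M are b1, b2.
System: 2c_1 + 2c_2 = 12, 2c_1 - 2c_2 = -4; solving gives c_1 = 2, c_2 = 4.
Check: 2b1 + 4b2 = <12, -4>.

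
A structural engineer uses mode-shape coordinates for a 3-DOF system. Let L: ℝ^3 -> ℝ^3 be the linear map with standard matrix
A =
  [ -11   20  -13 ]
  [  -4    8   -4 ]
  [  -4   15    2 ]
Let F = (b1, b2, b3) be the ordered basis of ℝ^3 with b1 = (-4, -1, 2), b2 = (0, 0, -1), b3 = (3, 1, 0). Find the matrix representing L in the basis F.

[[2, -1, 1], [-1, 0, -1], [2, 3, -3]]

The j-th column of [L]_F is [L(bj)]_F.
L(b1) = A b1 = (-2, 0, 5) = 2b1 - b2 + 2b3, so column 1 is (2, -1, 2).
Repeating for b2, b3 and assembling the columns gives [[2, -1, 1], [-1, 0, -1], [2, 3, -3]].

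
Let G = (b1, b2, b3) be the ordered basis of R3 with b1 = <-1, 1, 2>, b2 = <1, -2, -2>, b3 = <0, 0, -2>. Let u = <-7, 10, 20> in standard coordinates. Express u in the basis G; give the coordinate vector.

[u]_G is the unique c with M c = u, where M has columns b1, ..., b3.
Solving this 3x3 system gives c = (4, -3, -3).
Check: 4b1 - 3b2 - 3b3 = <-7, 10, 20>.

<4, -3, -3>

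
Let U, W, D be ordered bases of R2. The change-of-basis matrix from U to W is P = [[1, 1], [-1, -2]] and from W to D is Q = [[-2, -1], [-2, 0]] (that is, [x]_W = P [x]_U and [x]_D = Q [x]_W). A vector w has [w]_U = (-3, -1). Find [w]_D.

Apply P to get W-coordinates (-4, 5), then Q to get D-coordinates.
The result is [w]_D = (3, 8).

(3, 8)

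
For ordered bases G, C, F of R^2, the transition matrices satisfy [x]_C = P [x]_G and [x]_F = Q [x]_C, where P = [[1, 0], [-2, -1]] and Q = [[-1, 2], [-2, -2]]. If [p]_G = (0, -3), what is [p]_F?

(6, -6)

Composing the changes, [p]_F = Q P [p]_G.
Q P = [[-5, -2], [2, 2]]; applying this to (0, -3) gives (6, -6).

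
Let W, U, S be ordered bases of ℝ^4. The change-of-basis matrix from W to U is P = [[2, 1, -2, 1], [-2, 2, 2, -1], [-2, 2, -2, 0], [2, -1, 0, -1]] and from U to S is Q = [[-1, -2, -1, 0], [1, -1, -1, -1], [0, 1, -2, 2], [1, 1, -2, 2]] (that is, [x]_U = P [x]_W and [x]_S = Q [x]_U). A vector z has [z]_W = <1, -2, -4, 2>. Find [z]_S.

<20, 22, -16, -6>

Apply P to get U-coordinates <10, -16, 2, 2>, then Q to get S-coordinates.
The result is [z]_S = <20, 22, -16, -6>.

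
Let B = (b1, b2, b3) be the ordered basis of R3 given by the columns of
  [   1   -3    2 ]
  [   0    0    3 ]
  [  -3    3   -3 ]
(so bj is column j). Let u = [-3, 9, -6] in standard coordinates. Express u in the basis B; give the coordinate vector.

Write u = c_1 b1 + ... + c_3 b3 and solve for the c_i.
Solving this 3x3 system gives c = (3, 4, 3).
Check: 3b1 + 4b2 + 3b3 = [-3, 9, -6].

[3, 4, 3]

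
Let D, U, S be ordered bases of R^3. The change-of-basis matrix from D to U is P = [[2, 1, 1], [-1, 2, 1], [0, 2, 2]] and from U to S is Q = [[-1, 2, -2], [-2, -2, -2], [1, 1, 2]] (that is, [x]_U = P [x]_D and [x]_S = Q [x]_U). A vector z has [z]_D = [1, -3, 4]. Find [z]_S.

[-13, -4, 4]

First [z]_U = P [z]_D = [3, -3, 2].
Then [z]_S = Q [z]_U = [-13, -4, 4].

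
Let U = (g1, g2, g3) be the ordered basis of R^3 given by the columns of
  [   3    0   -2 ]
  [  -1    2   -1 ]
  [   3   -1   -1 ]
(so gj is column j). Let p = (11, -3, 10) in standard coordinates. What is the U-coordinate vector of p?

We seek scalars with c_1 g1 + ... + c_3 g3 = p; equivalently solve M c = p where the columns of M are g1, ..., g3.
Gaussian elimination on [M | p] yields c = (1, -3, -4).
Check: g1 - 3g2 - 4g3 = (11, -3, 10).

(1, -3, -4)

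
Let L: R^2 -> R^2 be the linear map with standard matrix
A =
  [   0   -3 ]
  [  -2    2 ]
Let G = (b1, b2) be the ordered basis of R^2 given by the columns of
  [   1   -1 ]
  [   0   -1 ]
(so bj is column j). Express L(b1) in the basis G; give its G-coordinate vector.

Compute L(b1) = A b1 = (0, -2) in standard coordinates.
Then write this in G-coordinates: solve for y in y_1 b1 + y_2 b2 = (0, -2).
This gives y = (2, 2), which is column 1 of [L]_G.

(2, 2)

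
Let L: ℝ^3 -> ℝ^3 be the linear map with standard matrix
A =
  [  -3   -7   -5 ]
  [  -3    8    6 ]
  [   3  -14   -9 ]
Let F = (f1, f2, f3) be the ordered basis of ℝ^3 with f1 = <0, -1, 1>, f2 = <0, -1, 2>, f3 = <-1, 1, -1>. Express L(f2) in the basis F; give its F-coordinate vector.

<-1, 0, 3>

Column 2 of [L]_F is the F-coordinate vector of L(f2).
In standard coordinates L(f2) = A f2 = <-3, 4, -4>.
Converting to F: <-3, 4, -4> = -f1 + 0·f2 + 3f3, so the coordinate vector is <-1, 0, 3>.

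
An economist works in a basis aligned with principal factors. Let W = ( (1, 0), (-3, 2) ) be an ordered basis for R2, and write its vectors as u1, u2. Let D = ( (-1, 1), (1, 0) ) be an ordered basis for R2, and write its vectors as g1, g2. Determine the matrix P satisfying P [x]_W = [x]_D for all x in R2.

Let M have columns uj and N have columns gj. Then for every x, N [x]_D = x = M [x]_W, so P = N^(-1) M.
Since det N = -1, N^(-1) has integer entries; multiplying gives P = [[0, 2], [1, -1]].

[[0, 2], [1, -1]]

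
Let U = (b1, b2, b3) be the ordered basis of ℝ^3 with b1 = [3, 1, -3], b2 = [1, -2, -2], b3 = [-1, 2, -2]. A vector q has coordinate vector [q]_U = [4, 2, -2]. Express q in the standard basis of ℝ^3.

[16, -4, -12]

By definition q = 4b1 + 2b2 - 2b3.
Summing componentwise gives [16, -4, -12].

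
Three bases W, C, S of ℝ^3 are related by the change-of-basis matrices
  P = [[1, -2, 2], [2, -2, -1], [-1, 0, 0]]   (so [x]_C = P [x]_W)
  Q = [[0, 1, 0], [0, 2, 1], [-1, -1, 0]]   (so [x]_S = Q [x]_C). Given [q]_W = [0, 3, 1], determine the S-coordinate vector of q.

[-7, -14, 11]

First [q]_C = P [q]_W = [-4, -7, 0].
Then [q]_S = Q [q]_C = [-7, -14, 11].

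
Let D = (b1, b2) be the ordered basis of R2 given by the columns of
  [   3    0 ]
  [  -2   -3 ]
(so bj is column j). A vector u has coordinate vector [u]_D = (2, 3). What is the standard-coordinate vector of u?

(6, -13)

The coordinates say u = 2b1 + 3b2; adding the scaled basis vectors gives (6, -13).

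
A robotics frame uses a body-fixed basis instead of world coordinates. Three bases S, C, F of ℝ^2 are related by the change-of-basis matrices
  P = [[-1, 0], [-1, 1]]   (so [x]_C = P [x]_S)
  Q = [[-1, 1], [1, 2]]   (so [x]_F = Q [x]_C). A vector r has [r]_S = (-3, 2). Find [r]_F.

First [r]_C = P [r]_S = (3, 5).
Then [r]_F = Q [r]_C = (2, 13).

(2, 13)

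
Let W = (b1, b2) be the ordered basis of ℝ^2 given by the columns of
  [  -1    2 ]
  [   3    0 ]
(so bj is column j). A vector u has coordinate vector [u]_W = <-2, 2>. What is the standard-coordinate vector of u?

By definition u = -2b1 + 2b2.
Summing componentwise gives <6, -6>.

<6, -6>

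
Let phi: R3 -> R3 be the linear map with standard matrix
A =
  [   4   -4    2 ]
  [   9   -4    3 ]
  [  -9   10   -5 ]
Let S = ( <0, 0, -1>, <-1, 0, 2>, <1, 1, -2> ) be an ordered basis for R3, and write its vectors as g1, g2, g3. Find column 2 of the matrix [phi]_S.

Compute phi(g2) = A g2 = <0, -3, -1> in standard coordinates.
Then write this in S-coordinates: solve for y in y_1 g1 + ... + y_3 g3 = <0, -3, -1>.
This gives y = <1, -3, -3>, which is column 2 of [phi]_S.

<1, -3, -3>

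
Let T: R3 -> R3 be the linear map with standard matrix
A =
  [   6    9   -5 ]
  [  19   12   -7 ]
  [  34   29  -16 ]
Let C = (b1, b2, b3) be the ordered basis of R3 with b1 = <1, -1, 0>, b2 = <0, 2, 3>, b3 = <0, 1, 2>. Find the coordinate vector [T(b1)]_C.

Column 1 of [T]_C is the C-coordinate vector of T(b1).
In standard coordinates T(b1) = A b1 = <-3, 7, 5>.
Converting to C: <-3, 7, 5> = -3b1 + 3b2 - 2b3, so the coordinate vector is <-3, 3, -2>.

<-3, 3, -2>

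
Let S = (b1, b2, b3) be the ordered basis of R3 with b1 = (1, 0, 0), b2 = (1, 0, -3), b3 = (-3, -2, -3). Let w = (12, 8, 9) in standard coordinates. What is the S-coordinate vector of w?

(-1, 1, -4)

Write w = c_1 b1 + ... + c_3 b3 and solve for the c_i.
Solving this 3x3 system gives c = (-1, 1, -4).
Check: -b1 + b2 - 4b3 = (12, 8, 9).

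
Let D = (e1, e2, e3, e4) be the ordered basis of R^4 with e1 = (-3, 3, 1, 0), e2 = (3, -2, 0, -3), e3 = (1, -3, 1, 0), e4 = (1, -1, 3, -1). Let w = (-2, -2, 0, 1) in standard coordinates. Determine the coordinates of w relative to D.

(1, 0, 2, -1)

Write w = c_1 e1 + ... + c_4 e4 and solve for the c_i.
Row-reducing the augmented matrix [M | w] gives c = (1, 0, 2, -1).
Check: e1 + 0·e2 + 2e3 - e4 = (-2, -2, 0, 1).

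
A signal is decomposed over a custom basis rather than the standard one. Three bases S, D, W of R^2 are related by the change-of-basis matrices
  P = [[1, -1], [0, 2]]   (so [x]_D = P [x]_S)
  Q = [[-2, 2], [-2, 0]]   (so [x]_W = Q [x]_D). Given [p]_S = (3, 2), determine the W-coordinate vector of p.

(6, -2)

First [p]_D = P [p]_S = (1, 4).
Then [p]_W = Q [p]_D = (6, -2).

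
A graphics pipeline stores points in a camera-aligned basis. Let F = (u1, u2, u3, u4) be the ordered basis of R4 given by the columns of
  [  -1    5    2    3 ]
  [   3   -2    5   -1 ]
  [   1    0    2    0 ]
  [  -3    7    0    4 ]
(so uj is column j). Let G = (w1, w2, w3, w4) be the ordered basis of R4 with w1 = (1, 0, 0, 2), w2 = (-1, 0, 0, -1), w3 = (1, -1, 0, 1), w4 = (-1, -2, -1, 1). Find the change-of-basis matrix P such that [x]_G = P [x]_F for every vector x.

[[0, 2, 2, 1], [1, -1, 1, -1], [-1, 2, -1, 1], [-1, 0, -2, 0]]

Take x = uj: its F-coordinates are the j-th standard unit vector, so P e_j — column j of P — equals [uj]_G.
u1 = 0·w1 + w2 - w3 - w4, giving column 1 = (0, 1, -1, -1); repeating for each j gives P = [[0, 2, 2, 1], [1, -1, 1, -1], [-1, 2, -1, 1], [-1, 0, -2, 0]].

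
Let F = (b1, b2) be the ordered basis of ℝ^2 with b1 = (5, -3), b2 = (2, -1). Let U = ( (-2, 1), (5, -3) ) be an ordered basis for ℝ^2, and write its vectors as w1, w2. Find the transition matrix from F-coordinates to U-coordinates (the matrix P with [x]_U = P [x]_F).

[[0, -1], [1, 0]]

Column j of P is [bj]_U, since P maps F-coordinates to U-coordinates.
Expressing b1 in U: b1 = 0·w1 + w2, so column 1 of P is (0, 1).
Doing the same for each bj gives P = [[0, -1], [1, 0]].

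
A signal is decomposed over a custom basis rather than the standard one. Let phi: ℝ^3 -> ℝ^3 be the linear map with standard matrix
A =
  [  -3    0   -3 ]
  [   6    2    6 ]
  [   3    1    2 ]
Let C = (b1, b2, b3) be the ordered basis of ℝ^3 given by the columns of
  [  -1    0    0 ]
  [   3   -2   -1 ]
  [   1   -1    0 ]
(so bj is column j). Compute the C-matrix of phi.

[[0, -3, 0], [-2, 1, 1], [-2, -1, 0]]

The j-th column of [phi]_C is [phi(bj)]_C.
phi(b1) = A b1 = [0, 6, 2] = 0·b1 - 2b2 - 2b3, so column 1 is [0, -2, -2].
Repeating for b2, b3 and assembling the columns gives [[0, -3, 0], [-2, 1, 1], [-2, -1, 0]].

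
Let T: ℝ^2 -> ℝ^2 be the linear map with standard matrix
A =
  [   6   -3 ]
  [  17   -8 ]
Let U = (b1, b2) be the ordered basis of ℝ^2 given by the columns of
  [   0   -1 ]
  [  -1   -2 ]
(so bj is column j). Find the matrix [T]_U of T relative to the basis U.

Let P have columns b1, b2. Then [T]_U = P^(-1) A P.
Here det P = -1, so P^(-1) is integer; computing A P first and then P^(-1)(A P) gives [[-2, 1], [-3, 0]].

[[-2, 1], [-3, 0]]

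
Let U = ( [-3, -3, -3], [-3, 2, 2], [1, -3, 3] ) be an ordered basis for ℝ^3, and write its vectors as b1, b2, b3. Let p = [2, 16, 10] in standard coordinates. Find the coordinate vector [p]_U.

[p]_U is the unique c with M c = p, where M has columns b1, ..., b3.
Solving this 3x3 system gives c = (-3, 2, -1).
Check: -3b1 + 2b2 - b3 = [2, 16, 10].

[-3, 2, -1]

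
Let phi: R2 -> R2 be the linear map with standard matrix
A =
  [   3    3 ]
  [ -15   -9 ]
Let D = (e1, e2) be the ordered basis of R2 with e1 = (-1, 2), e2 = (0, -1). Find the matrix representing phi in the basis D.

[[-3, 3], [-3, -3]]

With P the matrix whose columns are e1, e2, [phi]_D = P^(-1) A P.
Column by column: phi(e1) = A e1 = (3, -3); its D-coordinates (-3, -3) give column 1.
Continuing for each basis vector yields [phi]_D = [[-3, 3], [-3, -3]].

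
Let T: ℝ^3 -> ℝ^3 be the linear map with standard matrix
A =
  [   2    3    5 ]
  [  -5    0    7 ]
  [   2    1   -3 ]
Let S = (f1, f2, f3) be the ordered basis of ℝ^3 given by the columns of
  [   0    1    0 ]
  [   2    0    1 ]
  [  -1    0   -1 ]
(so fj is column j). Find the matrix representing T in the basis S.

With P the matrix whose columns are f1, ..., f3, [T]_S = P^(-1) A P.
Column by column: T(f1) = A f1 = <1, -7, 5>; its S-coordinates <-2, 1, -3> give column 1.
Continuing for each basis vector yields [T]_S = [[-2, -3, -3], [1, 2, -2], [-3, 1, -1]].

[[-2, -3, -3], [1, 2, -2], [-3, 1, -1]]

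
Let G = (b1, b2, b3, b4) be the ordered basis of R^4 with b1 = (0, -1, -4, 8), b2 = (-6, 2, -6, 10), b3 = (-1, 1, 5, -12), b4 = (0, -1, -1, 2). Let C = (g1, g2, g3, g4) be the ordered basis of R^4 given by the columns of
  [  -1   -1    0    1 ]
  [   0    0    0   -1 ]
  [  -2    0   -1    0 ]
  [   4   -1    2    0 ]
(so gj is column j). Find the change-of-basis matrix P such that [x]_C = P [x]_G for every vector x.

[[1, 2, -2, 1], [0, 2, 2, 0], [2, 2, -1, -1], [1, -2, -1, 1]]

Take x = bj: its G-coordinates are the j-th standard unit vector, so P e_j — column j of P — equals [bj]_C.
b1 = g1 + 0·g2 + 2g3 + g4, giving column 1 = (1, 0, 2, 1); repeating for each j gives P = [[1, 2, -2, 1], [0, 2, 2, 0], [2, 2, -1, -1], [1, -2, -1, 1]].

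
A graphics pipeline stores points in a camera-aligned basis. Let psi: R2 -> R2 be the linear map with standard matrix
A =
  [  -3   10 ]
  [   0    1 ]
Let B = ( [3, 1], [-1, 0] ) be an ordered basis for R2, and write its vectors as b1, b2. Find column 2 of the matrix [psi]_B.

[0, -3]

Column 2 of [psi]_B is the B-coordinate vector of psi(b2).
In standard coordinates psi(b2) = A b2 = [3, 0].
Converting to B: [3, 0] = 0·b1 - 3b2, so the coordinate vector is [0, -3].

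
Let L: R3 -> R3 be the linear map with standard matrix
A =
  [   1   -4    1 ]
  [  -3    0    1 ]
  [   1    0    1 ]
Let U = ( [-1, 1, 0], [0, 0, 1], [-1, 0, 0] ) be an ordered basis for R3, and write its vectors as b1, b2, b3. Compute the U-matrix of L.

With P the matrix whose columns are b1, ..., b3, [L]_U = P^(-1) A P.
Column by column: L(b1) = A b1 = [-5, 3, -1]; its U-coordinates [3, -1, 2] give column 1.
Continuing for each basis vector yields [L]_U = [[3, 1, 3], [-1, 1, -1], [2, -2, -2]].

[[3, 1, 3], [-1, 1, -1], [2, -2, -2]]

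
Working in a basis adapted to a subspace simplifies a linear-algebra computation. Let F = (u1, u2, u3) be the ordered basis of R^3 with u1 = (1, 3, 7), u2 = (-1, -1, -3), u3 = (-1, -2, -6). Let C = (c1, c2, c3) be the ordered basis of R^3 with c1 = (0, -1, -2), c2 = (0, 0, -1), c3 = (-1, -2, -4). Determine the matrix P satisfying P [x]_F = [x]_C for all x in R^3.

Column j of P is [uj]_C, since P maps F-coordinates to C-coordinates.
Expressing u1 in C: u1 = -c1 - c2 - c3, so column 1 of P is (-1, -1, -1).
Doing the same for each uj gives P = [[-1, -1, 0], [-1, 1, 2], [-1, 1, 1]].

[[-1, -1, 0], [-1, 1, 2], [-1, 1, 1]]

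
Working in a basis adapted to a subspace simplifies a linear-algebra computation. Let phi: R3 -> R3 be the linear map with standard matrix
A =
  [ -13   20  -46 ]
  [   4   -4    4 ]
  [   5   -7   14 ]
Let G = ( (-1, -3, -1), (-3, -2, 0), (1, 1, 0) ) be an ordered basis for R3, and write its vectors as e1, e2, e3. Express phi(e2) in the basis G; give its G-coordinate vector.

Column 2 of [phi]_G is the G-coordinate vector of phi(e2).
In standard coordinates phi(e2) = A e2 = (-1, -4, -1).
Converting to G: (-1, -4, -1) = e1 - e2 - 3e3, so the coordinate vector is (1, -1, -3).

(1, -1, -3)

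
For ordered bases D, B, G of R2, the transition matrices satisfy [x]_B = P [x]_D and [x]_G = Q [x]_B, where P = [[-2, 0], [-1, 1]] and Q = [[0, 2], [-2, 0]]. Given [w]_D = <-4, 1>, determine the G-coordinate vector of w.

First [w]_B = P [w]_D = <8, 5>.
Then [w]_G = Q [w]_B = <10, -16>.

<10, -16>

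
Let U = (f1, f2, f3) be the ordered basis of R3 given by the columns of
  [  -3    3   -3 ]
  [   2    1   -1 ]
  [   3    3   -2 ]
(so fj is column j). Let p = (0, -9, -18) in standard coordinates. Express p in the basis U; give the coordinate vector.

(-3, -3, 0)

[p]_U is the unique c with M c = p, where M has columns f1, ..., f3.
Solving this 3x3 system gives c = (-3, -3, 0).
Check: -3f1 - 3f2 + 0·f3 = (0, -9, -18).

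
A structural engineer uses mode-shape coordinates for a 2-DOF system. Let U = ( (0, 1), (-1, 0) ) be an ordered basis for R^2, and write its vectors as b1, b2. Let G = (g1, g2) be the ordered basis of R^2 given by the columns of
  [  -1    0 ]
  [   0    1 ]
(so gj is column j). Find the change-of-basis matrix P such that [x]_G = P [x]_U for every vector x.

Let M have columns bj and N have columns gj. Then for every x, N [x]_G = x = M [x]_U, so P = N^(-1) M.
Since det N = -1, N^(-1) has integer entries; multiplying gives P = [[0, 1], [1, 0]].

[[0, 1], [1, 0]]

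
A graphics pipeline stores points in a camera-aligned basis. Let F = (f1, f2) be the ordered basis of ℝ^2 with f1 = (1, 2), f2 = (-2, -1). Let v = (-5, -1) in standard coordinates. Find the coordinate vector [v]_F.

[v]_F is the unique c with M c = v, where M has columns f1, f2.
System: c_1 - 2c_2 = -5, 2c_1 - c_2 = -1; solving gives c_1 = 1, c_2 = 3.
Check: f1 + 3f2 = (-5, -1).

(1, 3)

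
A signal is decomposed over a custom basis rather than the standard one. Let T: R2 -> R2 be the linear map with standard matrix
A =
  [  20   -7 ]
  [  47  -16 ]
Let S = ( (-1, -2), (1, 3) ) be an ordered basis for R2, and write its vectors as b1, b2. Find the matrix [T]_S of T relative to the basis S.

With P the matrix whose columns are b1, b2, [T]_S = P^(-1) A P.
Column by column: T(b1) = A b1 = (-6, -15); its S-coordinates (3, -3) give column 1.
Continuing for each basis vector yields [T]_S = [[3, 2], [-3, 1]].

[[3, 2], [-3, 1]]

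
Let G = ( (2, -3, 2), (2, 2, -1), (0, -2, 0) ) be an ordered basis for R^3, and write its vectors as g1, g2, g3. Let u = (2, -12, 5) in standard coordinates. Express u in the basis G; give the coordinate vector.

(2, -1, 2)

[u]_G is the unique c with M c = u, where M has columns g1, ..., g3.
Row-reducing the augmented matrix [M | u] gives c = (2, -1, 2).
Check: 2g1 - g2 + 2g3 = (2, -12, 5).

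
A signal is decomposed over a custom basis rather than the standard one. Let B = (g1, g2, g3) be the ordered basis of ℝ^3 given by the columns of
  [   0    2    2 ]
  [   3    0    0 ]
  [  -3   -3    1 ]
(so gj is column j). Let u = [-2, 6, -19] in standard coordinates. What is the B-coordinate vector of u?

We seek scalars with c_1 g1 + ... + c_3 g3 = u; equivalently solve M c = u where the columns of M are g1, ..., g3.
Solving this 3x3 system gives c = (2, 3, -4).
Check: 2g1 + 3g2 - 4g3 = [-2, 6, -19].

[2, 3, -4]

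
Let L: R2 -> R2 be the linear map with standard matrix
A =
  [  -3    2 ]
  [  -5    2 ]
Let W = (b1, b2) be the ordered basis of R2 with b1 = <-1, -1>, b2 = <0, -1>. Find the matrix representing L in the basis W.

The j-th column of [L]_W is [L(bj)]_W.
L(b1) = A b1 = <1, 3> = -b1 - 2b2, so column 1 is <-1, -2>.
Repeating for b2 and assembling the columns gives [[-1, 2], [-2, 0]].

[[-1, 2], [-2, 0]]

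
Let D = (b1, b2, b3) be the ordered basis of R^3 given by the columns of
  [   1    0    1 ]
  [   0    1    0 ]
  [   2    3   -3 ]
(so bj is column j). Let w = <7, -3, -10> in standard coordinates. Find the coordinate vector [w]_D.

Write w = c_1 b1 + ... + c_3 b3 and solve for the c_i.
Row-reducing the augmented matrix [M | w] gives c = (4, -3, 3).
Check: 4b1 - 3b2 + 3b3 = <7, -3, -10>.

<4, -3, 3>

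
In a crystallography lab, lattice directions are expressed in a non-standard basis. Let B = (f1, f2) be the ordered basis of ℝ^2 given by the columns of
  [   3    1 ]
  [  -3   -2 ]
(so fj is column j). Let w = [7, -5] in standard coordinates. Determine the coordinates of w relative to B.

[3, -2]

[w]_B is the unique c with M c = w, where M has columns f1, f2.
System: 3c_1 + c_2 = 7, -3c_1 - 2c_2 = -5; solving gives c_1 = 3, c_2 = -2.
Check: 3f1 - 2f2 = [7, -5].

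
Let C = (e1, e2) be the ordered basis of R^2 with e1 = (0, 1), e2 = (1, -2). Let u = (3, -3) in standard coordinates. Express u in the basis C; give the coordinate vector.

We seek scalars with c_1 e1 + c_2 e2 = u; equivalently solve M c = u where the columns of M are e1, e2.
System: 0c_1 + c_2 = 3, c_1 - 2c_2 = -3; solving gives c_1 = 3, c_2 = 3.
Check: 3e1 + 3e2 = (3, -3).

(3, 3)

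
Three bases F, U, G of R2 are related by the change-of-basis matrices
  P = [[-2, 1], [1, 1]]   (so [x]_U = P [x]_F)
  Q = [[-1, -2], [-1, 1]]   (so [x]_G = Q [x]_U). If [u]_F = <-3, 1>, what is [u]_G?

<-3, -9>

Composing the changes, [u]_G = Q P [u]_F.
Q P = [[0, -3], [3, 0]]; applying this to <-3, 1> gives <-3, -9>.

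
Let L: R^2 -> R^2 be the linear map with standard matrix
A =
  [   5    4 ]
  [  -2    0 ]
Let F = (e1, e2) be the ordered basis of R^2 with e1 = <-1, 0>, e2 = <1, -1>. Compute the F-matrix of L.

[[3, 1], [-2, 2]]

With P the matrix whose columns are e1, e2, [L]_F = P^(-1) A P.
Column by column: L(e1) = A e1 = <-5, 2>; its F-coordinates <3, -2> give column 1.
Continuing for each basis vector yields [L]_F = [[3, 1], [-2, 2]].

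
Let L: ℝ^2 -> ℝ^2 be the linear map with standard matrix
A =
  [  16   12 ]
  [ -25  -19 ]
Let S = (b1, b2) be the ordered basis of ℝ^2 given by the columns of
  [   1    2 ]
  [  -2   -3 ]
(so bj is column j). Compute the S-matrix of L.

Let P have columns b1, b2. Then [L]_S = P^(-1) A P.
Here det P = 1, so P^(-1) is integer; computing A P first and then P^(-1)(A P) gives [[-2, -2], [-3, -1]].

[[-2, -2], [-3, -1]]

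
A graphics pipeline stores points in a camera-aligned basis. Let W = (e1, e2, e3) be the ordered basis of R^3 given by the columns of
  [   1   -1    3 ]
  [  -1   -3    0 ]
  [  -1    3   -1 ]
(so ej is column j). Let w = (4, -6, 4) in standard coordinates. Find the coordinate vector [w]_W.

(0, 2, 2)

Write w = c_1 e1 + ... + c_3 e3 and solve for the c_i.
Row-reducing the augmented matrix [M | w] gives c = (0, 2, 2).
Check: 0·e1 + 2e2 + 2e3 = (4, -6, 4).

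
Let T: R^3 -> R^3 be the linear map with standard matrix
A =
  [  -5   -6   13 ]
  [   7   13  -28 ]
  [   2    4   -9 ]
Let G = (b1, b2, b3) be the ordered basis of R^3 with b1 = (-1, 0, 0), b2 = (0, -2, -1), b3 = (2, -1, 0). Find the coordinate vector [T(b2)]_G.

(1, -1, 0)

Column 2 of [T]_G is the G-coordinate vector of T(b2).
In standard coordinates T(b2) = A b2 = (-1, 2, 1).
Converting to G: (-1, 2, 1) = b1 - b2 + 0·b3, so the coordinate vector is (1, -1, 0).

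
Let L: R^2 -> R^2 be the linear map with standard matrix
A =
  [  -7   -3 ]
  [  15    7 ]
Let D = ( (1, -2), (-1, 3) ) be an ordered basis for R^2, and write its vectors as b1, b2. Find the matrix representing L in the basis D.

[[-2, 0], [-1, 2]]

With P the matrix whose columns are b1, b2, [L]_D = P^(-1) A P.
Column by column: L(b1) = A b1 = (-1, 1); its D-coordinates (-2, -1) give column 1.
Continuing for each basis vector yields [L]_D = [[-2, 0], [-1, 2]].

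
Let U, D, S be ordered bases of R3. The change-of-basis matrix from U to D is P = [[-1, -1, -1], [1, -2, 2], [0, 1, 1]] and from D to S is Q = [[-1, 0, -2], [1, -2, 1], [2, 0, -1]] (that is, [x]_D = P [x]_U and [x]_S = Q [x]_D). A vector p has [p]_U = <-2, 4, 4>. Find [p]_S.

Apply P to get D-coordinates <-6, -2, 8>, then Q to get S-coordinates.
The result is [p]_S = <-10, 6, -20>.

<-10, 6, -20>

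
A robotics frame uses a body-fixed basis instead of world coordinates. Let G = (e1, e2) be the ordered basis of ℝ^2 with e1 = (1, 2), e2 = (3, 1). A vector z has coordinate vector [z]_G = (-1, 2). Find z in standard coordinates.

(5, 0)

z = M [z]_G, where M has columns e1, e2.
Carrying out the matrix-vector product, z = (5, 0).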